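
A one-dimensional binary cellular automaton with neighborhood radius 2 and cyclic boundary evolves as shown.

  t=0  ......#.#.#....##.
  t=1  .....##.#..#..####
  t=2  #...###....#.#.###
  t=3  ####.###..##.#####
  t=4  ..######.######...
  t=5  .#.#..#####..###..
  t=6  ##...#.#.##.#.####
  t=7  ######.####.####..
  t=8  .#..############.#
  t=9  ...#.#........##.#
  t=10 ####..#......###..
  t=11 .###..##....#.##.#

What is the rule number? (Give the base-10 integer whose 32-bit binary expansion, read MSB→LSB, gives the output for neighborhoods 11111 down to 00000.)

  #####|.  b31=0 t=3,i=0
  ####.|#  b30=1 t=1,i=16
  ###.#|#  b29=1 t=3,i=3
  ###..|#  b28=1 t=1,i=17
  ##.##|#  b27=1 t=3,i=4
  ##.#.|.  b26=0 t=1,i=7
  ##..#|.  b25=0 t=3,i=8
  ##...|#  b24=1 t=0,i=17
  #.###|#  b23=1 t=2,i=15
  #.##.|#  b22=1 t=6,i=9
  #.#.#|#  b21=1 t=0,i=8
  #.#..|.  b20=0 t=0,i=10
  #..##|#  b19=1 t=1,i=13
  #..#.|.  b18=0 t=1,i=10
  #...#|#  b17=1 t=2,i=2
  #....|.  b16=0 t=0,i=0
  .####|#  b15=1 t=1,i=15
  .###.|#  b14=1 t=2,i=5
  .##.#|#  b13=1 t=1,i=6
  .##..|#  b12=1 t=0,i=16
  .#.##|#  b11=1 t=2,i=14
  .#.#.|.  b10=0 t=0,i=7
  .#..#|.  b9=0 t=1,i=9
  .#...|#  b8=1 t=0,i=11
  ..###|.  b7=0 t=1,i=14
  ..##.|#  b6=1 t=0,i=15
  ..#.#|#  b5=1 t=0,i=6
  ..#..|#  b4=1 t=1,i=11
  ...##|#  b3=1 t=0,i=14
  ...#.|#  b2=1 t=0,i=5
  ....#|.  b1=0 t=0,i=4
  .....|.  b0=0 t=0,i=1
  bits 01111001111010101111100101111100 = 2045442428

2045442428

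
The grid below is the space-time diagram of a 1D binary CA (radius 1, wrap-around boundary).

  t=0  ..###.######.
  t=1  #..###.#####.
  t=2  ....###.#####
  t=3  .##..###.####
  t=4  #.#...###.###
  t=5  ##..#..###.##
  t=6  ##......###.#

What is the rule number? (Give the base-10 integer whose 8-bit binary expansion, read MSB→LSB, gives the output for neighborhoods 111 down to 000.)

  ###|#  b7=1 t=0,i=3
  ##.|#  b6=1 t=0,i=4
  #.#|#  b5=1 t=0,i=5
  #..|.  b4=0 t=0,i=12
  .##|.  b3=0 t=0,i=2
  .#.|.  b2=0 t=1,i=0
  ..#|.  b1=0 t=0,i=1
  ...|#  b0=1 t=0,i=0
  bits 11100001 = 225

225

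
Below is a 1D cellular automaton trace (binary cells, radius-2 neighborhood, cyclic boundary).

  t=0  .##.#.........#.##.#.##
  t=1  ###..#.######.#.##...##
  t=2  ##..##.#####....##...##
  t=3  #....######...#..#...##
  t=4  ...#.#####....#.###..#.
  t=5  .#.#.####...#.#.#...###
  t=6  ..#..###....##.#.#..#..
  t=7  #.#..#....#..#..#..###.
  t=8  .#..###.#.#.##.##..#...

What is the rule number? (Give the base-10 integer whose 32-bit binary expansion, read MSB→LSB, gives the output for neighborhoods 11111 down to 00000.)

  [31] ##### => #  t=1,i=0
  [30] ####. => #  t=1,i=1
  [29] ###.# => .  t=1,i=12
  [28] ###.. => .  t=1,i=2
  [27] ##.## => #  t=0,i=0
  [26] ##.#. => .  t=0,i=3
  [25] ##..# => .  t=1,i=3
  [24] ##... => .  t=1,i=18
  [23] #.### => #  t=1,i=7
  [22] #.##. => #  t=0,i=1
  [21] #.#.# => .  t=0,i=19
  [20] #.#.. => .  t=0,i=4
  [19] #..## => .  t=2,i=3
  [18] #..#. => #  t=1,i=4
  [17] #...# => .  t=1,i=19
  [16] #.... => .  t=0,i=6
  [15] .#### => #  t=1,i=8
  [14] .###. => .  t=3,i=22
  [13] .##.# => #  t=0,i=2
  [12] .##.. => #  t=1,i=17
  [11] .#.## => .  t=0,i=15
  [10] .#.#. => #  t=5,i=2
  [9] .#..# => .  t=3,i=15
  [8] .#... => #  t=0,i=5
  [7] ..### => #  t=1,i=21
  [6] ..##. => .  t=2,i=4
  [5] ..#.# => #  t=0,i=14
  [4] ..#.. => #  t=3,i=14
  [3] ...## => .  t=1,i=20
  [2] ...#. => .  t=0,i=13
  [1] ....# => #  t=0,i=12
  [0] ..... => #  t=0,i=7
  bits 11001000110001001011010110110011 = 3368334771

3368334771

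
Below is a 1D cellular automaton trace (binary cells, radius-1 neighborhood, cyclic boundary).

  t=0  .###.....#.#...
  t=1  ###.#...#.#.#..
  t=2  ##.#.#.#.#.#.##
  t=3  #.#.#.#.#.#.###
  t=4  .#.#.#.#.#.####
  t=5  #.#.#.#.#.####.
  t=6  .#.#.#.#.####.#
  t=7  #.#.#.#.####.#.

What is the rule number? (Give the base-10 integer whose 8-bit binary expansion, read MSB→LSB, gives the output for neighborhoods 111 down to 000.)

186

  nb ###: next=#  (t=0,i=2, bit7=1)
  nb ##.: next=.  (t=0,i=3, bit6=0)
  nb #.#: next=#  (t=0,i=10, bit5=1)
  nb #..: next=#  (t=0,i=4, bit4=1)
  nb .##: next=#  (t=0,i=1, bit3=1)
  nb .#.: next=.  (t=0,i=9, bit2=0)
  nb ..#: next=#  (t=0,i=0, bit1=1)
  nb ...: next=.  (t=0,i=5, bit0=0)
  bits 10111010 = 186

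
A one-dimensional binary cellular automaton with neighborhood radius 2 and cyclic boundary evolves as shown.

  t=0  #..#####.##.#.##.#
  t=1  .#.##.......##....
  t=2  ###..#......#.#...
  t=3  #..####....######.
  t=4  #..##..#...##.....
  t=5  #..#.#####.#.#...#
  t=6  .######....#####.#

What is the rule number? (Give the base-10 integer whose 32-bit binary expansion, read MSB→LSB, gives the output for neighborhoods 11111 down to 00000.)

62295540

  ##### -> .   bit 31 = 0  t=0,i=5
  ####. -> .   bit 30 = 0  t=0,i=6
  ###.# -> .   bit 29 = 0  t=0,i=7
  ###.. -> .   bit 28 = 0  t=2,i=2
  ##.## -> .   bit 27 = 0  t=0,i=8
  ##.#. -> .   bit 26 = 0  t=0,i=11
  ##..# -> #   bit 25 = 1  t=0,i=1
  ##... -> #   bit 24 = 1  t=1,i=5
  #.### -> #   bit 23 = 1  t=5,i=5
  #.##. -> .   bit 22 = 0  t=0,i=9
  #.#.# -> #   bit 21 = 1  t=0,i=12
  #.#.. -> #   bit 20 = 1  t=2,i=14
  #..## -> .   bit 19 = 0  t=0,i=2
  #..#. -> #   bit 18 = 1  t=2,i=4
  #...# -> #   bit 17 = 1  t=2,i=16
  #.... -> .   bit 16 = 0  t=1,i=6
  .#### -> #   bit 15 = 1  t=0,i=4
  .###. -> .   bit 14 = 0  t=2,i=1
  .##.# -> .   bit 13 = 0  t=0,i=10
  .##.. -> .   bit 12 = 0  t=0,i=0
  .#.## -> #   bit 11 = 1  t=0,i=13
  .#.#. -> #   bit 10 = 1  t=2,i=13
  .#..# -> .   bit 9 = 0  t=3,i=1
  .#... -> #   bit 8 = 1  t=2,i=6
  ..### -> #   bit 7 = 1  t=0,i=3
  ..##. -> #   bit 6 = 1  t=1,i=12
  ..#.# -> #   bit 5 = 1  t=1,i=1
  ..#.. -> #   bit 4 = 1  t=2,i=5
  ...## -> .   bit 3 = 0  t=1,i=11
  ...#. -> #   bit 2 = 1  t=1,i=0
  ....# -> .   bit 1 = 0  t=1,i=10
  ..... -> .   bit 0 = 0  t=1,i=7
  bits 00000011101101101000110111110100 = 62295540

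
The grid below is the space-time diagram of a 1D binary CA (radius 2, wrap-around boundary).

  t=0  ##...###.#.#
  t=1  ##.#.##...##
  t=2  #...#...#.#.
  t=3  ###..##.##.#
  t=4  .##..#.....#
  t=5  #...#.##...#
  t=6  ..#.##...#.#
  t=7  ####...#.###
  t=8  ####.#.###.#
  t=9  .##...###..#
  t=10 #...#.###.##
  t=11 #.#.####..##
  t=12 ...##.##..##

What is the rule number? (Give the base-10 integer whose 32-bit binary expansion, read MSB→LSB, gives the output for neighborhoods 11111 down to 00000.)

  ##### -> #   bit 31 = 1  t=7,i=0
  ####. -> #   bit 30 = 1  t=1,i=0
  ###.# -> .   bit 29 = 0  t=0,i=7
  ###.. -> #   bit 28 = 1  t=0,i=1
  ##.## -> .   bit 27 = 0  t=3,i=7
  ##.#. -> .   bit 26 = 0  t=0,i=8
  ##..# -> .   bit 25 = 0  t=3,i=3
  ##... -> .   bit 24 = 0  t=0,i=2
  #.### -> #   bit 23 = 1  t=0,i=11
  #.##. -> .   bit 22 = 0  t=1,i=5
  #.#.# -> .   bit 21 = 0  t=0,i=9
  #.#.. -> #   bit 20 = 1  t=2,i=0
  #..## -> .   bit 19 = 0  t=3,i=4
  #..#. -> #   bit 18 = 1  t=4,i=4
  #...# -> #   bit 17 = 1  t=0,i=3
  #.... -> #   bit 16 = 1  t=4,i=7
  .#### -> .   bit 15 = 0  t=1,i=11
  .###. -> #   bit 14 = 1  t=0,i=0
  .##.# -> .   bit 13 = 0  t=3,i=6
  .##.. -> .   bit 12 = 0  t=1,i=6
  .#.## -> #   bit 11 = 1  t=0,i=10
  .#.#. -> #   bit 10 = 1  t=2,i=9
  .#..# -> #   bit 9 = 1  t=6,i=0
  .#... -> #   bit 8 = 1  t=2,i=1
  ..### -> #   bit 7 = 1  t=0,i=5
  ..##. -> #   bit 6 = 1  t=3,i=5
  ..#.# -> #   bit 5 = 1  t=2,i=8
  ..#.. -> .   bit 4 = 0  t=2,i=4
  ...## -> .   bit 3 = 0  t=0,i=4
  ...#. -> .   bit 2 = 0  t=2,i=3
  ....# -> .   bit 1 = 0  t=4,i=9
  ..... -> .   bit 0 = 0  t=4,i=8
  bits 11010000100101110100111111100000 = 3499577312

3499577312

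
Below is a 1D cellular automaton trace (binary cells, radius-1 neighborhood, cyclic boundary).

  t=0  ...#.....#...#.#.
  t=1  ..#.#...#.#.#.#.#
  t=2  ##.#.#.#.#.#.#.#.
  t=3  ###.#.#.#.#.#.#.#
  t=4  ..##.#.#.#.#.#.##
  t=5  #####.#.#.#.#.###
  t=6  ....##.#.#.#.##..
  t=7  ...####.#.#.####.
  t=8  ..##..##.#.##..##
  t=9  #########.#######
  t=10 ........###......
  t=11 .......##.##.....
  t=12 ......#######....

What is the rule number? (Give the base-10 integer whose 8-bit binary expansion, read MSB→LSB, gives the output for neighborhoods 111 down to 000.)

122

  nb ###: next=.  (t=3,i=0, bit7=0)
  nb ##.: next=#  (t=2,i=1, bit6=1)
  nb #.#: next=#  (t=0,i=14, bit5=1)
  nb #..: next=#  (t=0,i=4, bit4=1)
  nb .##: next=#  (t=2,i=0, bit3=1)
  nb .#.: next=.  (t=0,i=3, bit2=0)
  nb ..#: next=#  (t=0,i=2, bit1=1)
  nb ...: next=.  (t=0,i=0, bit0=0)
  bits 01111010 = 122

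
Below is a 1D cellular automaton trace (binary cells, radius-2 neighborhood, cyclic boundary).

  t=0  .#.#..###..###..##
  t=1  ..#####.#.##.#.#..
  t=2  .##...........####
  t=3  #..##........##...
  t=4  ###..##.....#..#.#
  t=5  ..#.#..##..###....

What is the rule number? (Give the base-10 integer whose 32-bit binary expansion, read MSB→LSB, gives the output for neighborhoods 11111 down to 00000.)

  ##### -> .   bit 31 = 0  t=1,i=4
  ####. -> .   bit 30 = 0  t=1,i=5
  ###.# -> .   bit 29 = 0  t=1,i=6
  ###.. -> #   bit 28 = 1  t=0,i=8
  ##.## -> #   bit 27 = 1  t=2,i=0
  ##.#. -> .   bit 26 = 0  t=0,i=0
  ##..# -> .   bit 25 = 0  t=0,i=9
  ##... -> #   bit 24 = 1  t=2,i=3
  #.### -> .   bit 23 = 0  t=4,i=17
  #.##. -> .   bit 22 = 0  t=1,i=10
  #.#.# -> .   bit 21 = 0  t=0,i=1
  #.#.. -> #   bit 20 = 1  t=0,i=3
  #..## -> #   bit 19 = 1  t=0,i=5
  #..#. -> .   bit 18 = 0  t=4,i=14
  #...# -> .   bit 17 = 0  t=3,i=16
  #.... -> #   bit 16 = 1  t=1,i=17
  .#### -> .   bit 15 = 0  t=1,i=3
  .###. -> .   bit 14 = 0  t=0,i=7
  .##.# -> .   bit 13 = 0  t=0,i=17
  .##.. -> .   bit 12 = 0  t=2,i=2
  .#.## -> .   bit 11 = 0  t=1,i=9
  .#.#. -> #   bit 10 = 1  t=0,i=2
  .#..# -> #   bit 9 = 1  t=0,i=4
  .#... -> #   bit 8 = 1  t=1,i=16
  ..### -> #   bit 7 = 1  t=0,i=6
  ..##. -> .   bit 6 = 0  t=0,i=16
  ..#.# -> .   bit 5 = 0  t=4,i=15
  ..#.. -> #   bit 4 = 1  t=3,i=0
  ...## -> #   bit 3 = 1  t=1,i=1
  ...#. -> #   bit 2 = 1  t=3,i=17
  ....# -> .   bit 1 = 0  t=1,i=0
  ..... -> .   bit 0 = 0  t=2,i=5
  bits 00011001000110010000011110011100 = 421070748

421070748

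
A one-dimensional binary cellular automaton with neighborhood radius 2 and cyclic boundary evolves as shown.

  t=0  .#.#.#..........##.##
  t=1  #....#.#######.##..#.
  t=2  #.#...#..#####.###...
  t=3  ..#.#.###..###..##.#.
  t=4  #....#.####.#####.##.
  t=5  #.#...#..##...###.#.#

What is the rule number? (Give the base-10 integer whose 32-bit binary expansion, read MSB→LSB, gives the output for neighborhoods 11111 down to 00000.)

  nb #####: next=#  (t=1,i=9, bit31=1)
  nb ####.: next=#  (t=1,i=12, bit30=1)
  nb ###.#: next=#  (t=1,i=13, bit29=1)
  nb ###..: next=#  (t=2,i=17, bit28=1)
  nb ##.##: next=.  (t=0,i=18, bit27=0)
  nb ##.#.: next=#  (t=0,i=0, bit26=1)
  nb ##..#: next=#  (t=1,i=17, bit25=1)
  nb ##...: next=.  (t=2,i=18, bit24=0)
  nb #.###: next=.  (t=1,i=7, bit23=0)
  nb #.##.: next=#  (t=0,i=19, bit22=1)
  nb #.#.#: next=.  (t=0,i=1, bit21=0)
  nb #.#..: next=#  (t=0,i=5, bit20=1)
  nb #..##: next=#  (t=2,i=8, bit19=1)
  nb #..#.: next=.  (t=1,i=18, bit18=0)
  nb #...#: next=#  (t=2,i=4, bit17=1)
  nb #....: next=#  (t=0,i=7, bit16=1)
  nb .####: next=.  (t=1,i=8, bit15=0)
  nb .###.: next=#  (t=2,i=16, bit14=1)
  nb .##.#: next=.  (t=0,i=17, bit13=0)
  nb .##..: next=#  (t=1,i=16, bit12=1)
  nb .#.##: next=#  (t=1,i=6, bit11=1)
  nb .#.#.: next=.  (t=0,i=2, bit10=0)
  nb .#..#: next=#  (t=2,i=7, bit9=1)
  nb .#...: next=.  (t=0,i=6, bit8=0)
  nb ..###: next=.  (t=2,i=9, bit7=0)
  nb ..##.: next=#  (t=0,i=16, bit6=1)
  nb ..#.#: next=.  (t=1,i=5, bit5=0)
  nb ..#..: next=#  (t=2,i=6, bit4=1)
  nb ...##: next=#  (t=0,i=15, bit3=1)
  nb ...#.: next=.  (t=1,i=4, bit2=0)
  nb ....#: next=.  (t=0,i=14, bit1=0)
  nb .....: next=#  (t=0,i=8, bit0=1)
  bits 11110110010110110101101001011001 = 4133182041

4133182041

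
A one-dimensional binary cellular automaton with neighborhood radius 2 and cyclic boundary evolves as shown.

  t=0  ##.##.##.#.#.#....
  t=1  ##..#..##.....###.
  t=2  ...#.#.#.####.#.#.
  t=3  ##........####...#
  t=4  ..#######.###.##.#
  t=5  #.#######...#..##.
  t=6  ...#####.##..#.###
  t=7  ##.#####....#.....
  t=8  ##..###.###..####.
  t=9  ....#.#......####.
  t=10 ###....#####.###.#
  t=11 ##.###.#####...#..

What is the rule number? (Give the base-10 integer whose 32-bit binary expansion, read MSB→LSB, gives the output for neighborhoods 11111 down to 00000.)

  [31] ##### => #  t=4,i=4
  [30] ####. => #  t=2,i=11
  [29] ###.# => #  t=1,i=16
  [28] ###.. => .  t=3,i=1
  [27] ##.## => .  t=0,i=2
  [26] ##.#. => #  t=0,i=8
  [25] ##..# => .  t=1,i=2
  [24] ##... => #  t=1,i=9
  [23] #.### => .  t=2,i=9
  [22] #.##. => .  t=0,i=3
  [21] #.#.# => .  t=0,i=9
  [20] #.#.. => .  t=0,i=13
  [19] #..## => .  t=1,i=6
  [18] #..#. => #  t=1,i=3
  [17] #...# => #  t=3,i=15
  [16] #.... => #  t=0,i=15
  [15] .#### => #  t=2,i=10
  [14] .###. => .  t=1,i=15
  [13] .##.# => #  t=0,i=1
  [12] .##.. => .  t=1,i=1
  [11] .#.## => .  t=2,i=8
  [10] .#.#. => .  t=0,i=10
  [9] .#..# => #  t=1,i=5
  [8] .#... => #  t=0,i=14
  [7] ..### => #  t=1,i=14
  [6] ..##. => #  t=0,i=0
  [5] ..#.# => .  t=2,i=3
  [4] ..#.. => .  t=1,i=4
  [3] ...## => .  t=0,i=17
  [2] ...#. => .  t=2,i=2
  [1] ....# => #  t=0,i=16
  [0] ..... => #  t=1,i=11
  bits 11100101000001111010001111000011 = 3842483139

3842483139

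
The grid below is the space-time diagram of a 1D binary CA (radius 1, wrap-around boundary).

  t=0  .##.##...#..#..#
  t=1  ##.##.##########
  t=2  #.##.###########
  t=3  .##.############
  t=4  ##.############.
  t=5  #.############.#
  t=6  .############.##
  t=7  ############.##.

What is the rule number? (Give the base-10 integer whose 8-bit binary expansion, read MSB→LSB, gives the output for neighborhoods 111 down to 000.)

191

  [7] ### => #  t=1,i=0
  [6] ##. => .  t=0,i=2
  [5] #.# => #  t=0,i=0
  [4] #.. => #  t=0,i=6
  [3] .## => #  t=0,i=1
  [2] .#. => #  t=0,i=9
  [1] ..# => #  t=0,i=8
  [0] ... => #  t=0,i=7
  bits 10111111 = 191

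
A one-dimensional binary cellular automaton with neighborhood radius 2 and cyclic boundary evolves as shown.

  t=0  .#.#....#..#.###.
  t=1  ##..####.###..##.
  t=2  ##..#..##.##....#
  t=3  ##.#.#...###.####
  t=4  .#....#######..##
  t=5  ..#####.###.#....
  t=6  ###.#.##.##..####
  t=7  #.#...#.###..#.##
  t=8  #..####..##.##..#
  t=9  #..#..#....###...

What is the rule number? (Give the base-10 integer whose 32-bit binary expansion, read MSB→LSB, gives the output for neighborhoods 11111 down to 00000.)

3091682223

  nb #####: next=#  (t=3,i=15, bit31=1)
  nb ####.: next=.  (t=1,i=6, bit30=0)
  nb ###.#: next=#  (t=1,i=7, bit29=1)
  nb ###..: next=#  (t=0,i=15, bit28=1)
  nb ##.##: next=#  (t=1,i=8, bit27=1)
  nb ##.#.: next=.  (t=3,i=2, bit26=0)
  nb ##..#: next=.  (t=0,i=16, bit25=0)
  nb ##...: next=.  (t=2,i=12, bit24=0)
  nb #.###: next=.  (t=0,i=13, bit23=0)
  nb #.##.: next=#  (t=1,i=0, bit22=1)
  nb #.#.#: next=.  (t=3,i=3, bit21=0)
  nb #.#..: next=.  (t=0,i=3, bit20=0)
  nb #..##: next=.  (t=1,i=3, bit19=0)
  nb #..#.: next=#  (t=0,i=0, bit18=1)
  nb #...#: next=#  (t=3,i=7, bit17=1)
  nb #....: next=#  (t=0,i=5, bit16=1)
  nb .####: next=.  (t=1,i=5, bit15=0)
  nb .###.: next=#  (t=0,i=14, bit14=1)
  nb .##.#: next=.  (t=1,i=15, bit13=0)
  nb .##..: next=#  (t=1,i=1, bit12=1)
  nb .#.##: next=.  (t=0,i=12, bit11=0)
  nb .#.#.: next=.  (t=0,i=2, bit10=0)
  nb .#..#: next=#  (t=0,i=9, bit9=1)
  nb .#...: next=#  (t=0,i=4, bit8=1)
  nb ..###: next=#  (t=1,i=4, bit7=1)
  nb ..##.: next=.  (t=1,i=14, bit6=0)
  nb ..#.#: next=#  (t=0,i=1, bit5=1)
  nb ..#..: next=.  (t=0,i=8, bit4=0)
  nb ...##: next=#  (t=2,i=15, bit3=1)
  nb ...#.: next=#  (t=0,i=7, bit2=1)
  nb ....#: next=#  (t=0,i=6, bit1=1)
  nb .....: next=#  (t=5,i=15, bit0=1)
  bits 10111000010001110101001110101111 = 3091682223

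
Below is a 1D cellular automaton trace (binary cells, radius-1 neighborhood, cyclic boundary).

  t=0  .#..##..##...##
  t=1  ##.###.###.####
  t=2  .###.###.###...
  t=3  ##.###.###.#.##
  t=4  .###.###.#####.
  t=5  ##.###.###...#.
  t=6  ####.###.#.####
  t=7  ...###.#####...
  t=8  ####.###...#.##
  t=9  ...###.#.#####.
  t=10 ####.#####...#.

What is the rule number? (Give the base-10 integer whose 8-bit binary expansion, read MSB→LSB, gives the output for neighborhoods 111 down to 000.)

111

  ###|.  b7=0 t=1,i=0
  ##.|#  b6=1 t=0,i=5
  #.#|#  b5=1 t=0,i=0
  #..|.  b4=0 t=0,i=2
  .##|#  b3=1 t=0,i=4
  .#.|#  b2=1 t=0,i=1
  ..#|#  b1=1 t=0,i=3
  ...|#  b0=1 t=0,i=11
  bits 01101111 = 111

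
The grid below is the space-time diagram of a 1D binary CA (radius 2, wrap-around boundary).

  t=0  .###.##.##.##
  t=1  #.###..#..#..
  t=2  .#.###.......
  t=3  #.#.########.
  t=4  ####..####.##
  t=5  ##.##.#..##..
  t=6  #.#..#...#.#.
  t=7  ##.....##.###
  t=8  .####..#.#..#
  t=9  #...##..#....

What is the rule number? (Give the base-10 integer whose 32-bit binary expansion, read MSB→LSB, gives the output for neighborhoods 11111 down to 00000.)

3206761669

  nb #####: next=#  (t=3,i=6, bit31=1)
  nb ####.: next=.  (t=3,i=10, bit30=0)
  nb ###.#: next=#  (t=0,i=3, bit29=1)
  nb ###..: next=#  (t=1,i=4, bit28=1)
  nb ##.##: next=#  (t=0,i=0, bit27=1)
  nb ##.#.: next=#  (t=3,i=12, bit26=1)
  nb ##..#: next=#  (t=1,i=5, bit25=1)
  nb ##...: next=#  (t=2,i=6, bit24=1)
  nb #.###: next=.  (t=0,i=1, bit23=0)
  nb #.##.: next=.  (t=0,i=5, bit22=0)
  nb #.#.#: next=#  (t=3,i=0, bit21=1)
  nb #.#..: next=.  (t=5,i=6, bit20=0)
  nb #..##: next=.  (t=4,i=5, bit19=0)
  nb #..#.: next=.  (t=1,i=6, bit18=0)
  nb #...#: next=#  (t=6,i=7, bit17=1)
  nb #....: next=#  (t=2,i=7, bit16=1)
  nb .####: next=.  (t=3,i=5, bit15=0)
  nb .###.: next=#  (t=0,i=2, bit14=1)
  nb .##.#: next=.  (t=0,i=6, bit13=0)
  nb .##..: next=.  (t=5,i=10, bit12=0)
  nb .#.##: next=#  (t=1,i=1, bit11=1)
  nb .#.#.: next=#  (t=3,i=1, bit10=1)
  nb .#..#: next=.  (t=1,i=8, bit9=0)
  nb .#...: next=.  (t=6,i=6, bit8=0)
  nb ..###: next=#  (t=4,i=6, bit7=1)
  nb ..##.: next=#  (t=5,i=0, bit6=1)
  nb ..#.#: next=.  (t=1,i=0, bit5=0)
  nb ..#..: next=.  (t=1,i=7, bit4=0)
  nb ...##: next=.  (t=7,i=6, bit3=0)
  nb ...#.: next=#  (t=2,i=0, bit2=1)
  nb ....#: next=.  (t=2,i=12, bit1=0)
  nb .....: next=#  (t=2,i=8, bit0=1)
  bits 10111111001000110100110011000101 = 3206761669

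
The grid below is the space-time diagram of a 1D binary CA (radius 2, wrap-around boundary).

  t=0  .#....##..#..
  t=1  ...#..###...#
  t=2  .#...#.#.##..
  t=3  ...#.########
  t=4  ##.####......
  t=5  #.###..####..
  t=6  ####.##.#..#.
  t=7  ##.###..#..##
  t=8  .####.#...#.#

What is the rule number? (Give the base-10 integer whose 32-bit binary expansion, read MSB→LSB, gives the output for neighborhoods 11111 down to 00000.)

737926241

  nb #####: next=.  (t=3,i=7, bit31=0)
  nb ####.: next=.  (t=3,i=11, bit30=0)
  nb ###.#: next=#  (t=6,i=3, bit29=1)
  nb ###..: next=.  (t=1,i=8, bit28=0)
  nb ##.##: next=#  (t=4,i=2, bit27=1)
  nb ##.#.: next=.  (t=6,i=7, bit26=0)
  nb ##..#: next=#  (t=0,i=8, bit25=1)
  nb ##...: next=#  (t=1,i=9, bit24=1)
  nb #.###: next=#  (t=3,i=5, bit23=1)
  nb #.##.: next=#  (t=2,i=9, bit22=1)
  nb #.#.#: next=#  (t=2,i=7, bit21=1)
  nb #.#..: next=#  (t=6,i=8, bit20=1)
  nb #..##: next=#  (t=1,i=5, bit19=1)
  nb #..#.: next=.  (t=0,i=9, bit18=0)
  nb #...#: next=#  (t=0,i=12, bit17=1)
  nb #....: next=#  (t=0,i=3, bit16=1)
  nb .####: next=#  (t=3,i=6, bit15=1)
  nb .###.: next=#  (t=1,i=7, bit14=1)
  nb .##.#: next=.  (t=4,i=1, bit13=0)
  nb .##..: next=#  (t=0,i=7, bit12=1)
  nb .#.##: next=#  (t=2,i=8, bit11=1)
  nb .#.#.: next=#  (t=2,i=6, bit10=1)
  nb .#..#: next=.  (t=1,i=4, bit9=0)
  nb .#...: next=.  (t=0,i=2, bit8=0)
  nb ..###: next=.  (t=1,i=6, bit7=0)
  nb ..##.: next=#  (t=0,i=6, bit6=1)
  nb ..#.#: next=#  (t=2,i=5, bit5=1)
  nb ..#..: next=.  (t=0,i=1, bit4=0)
  nb ...##: next=.  (t=0,i=5, bit3=0)
  nb ...#.: next=.  (t=0,i=0, bit2=0)
  nb ....#: next=.  (t=0,i=4, bit1=0)
  nb .....: next=#  (t=4,i=9, bit0=1)
  bits 00101011111110111101110001100001 = 737926241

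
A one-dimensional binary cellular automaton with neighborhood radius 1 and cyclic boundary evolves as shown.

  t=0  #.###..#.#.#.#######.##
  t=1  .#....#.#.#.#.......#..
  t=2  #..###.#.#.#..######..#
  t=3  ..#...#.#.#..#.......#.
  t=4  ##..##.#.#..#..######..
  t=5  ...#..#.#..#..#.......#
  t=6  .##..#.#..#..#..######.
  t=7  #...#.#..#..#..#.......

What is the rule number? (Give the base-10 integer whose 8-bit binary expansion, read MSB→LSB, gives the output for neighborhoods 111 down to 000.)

  [7] ### => .  t=0,i=3
  [6] ##. => .  t=0,i=0
  [5] #.# => #  t=0,i=1
  [4] #.. => .  t=0,i=5
  [3] .## => .  t=0,i=2
  [2] .#. => .  t=0,i=7
  [1] ..# => #  t=0,i=6
  [0] ... => #  t=1,i=3
  bits 00100011 = 35

35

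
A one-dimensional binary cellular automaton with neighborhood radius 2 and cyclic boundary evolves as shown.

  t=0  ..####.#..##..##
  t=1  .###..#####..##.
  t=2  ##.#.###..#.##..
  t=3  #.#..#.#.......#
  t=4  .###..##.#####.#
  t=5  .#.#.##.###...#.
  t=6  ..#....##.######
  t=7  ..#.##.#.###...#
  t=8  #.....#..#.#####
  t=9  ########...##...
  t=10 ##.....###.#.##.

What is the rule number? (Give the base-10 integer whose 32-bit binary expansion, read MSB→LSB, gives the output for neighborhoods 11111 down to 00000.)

  #####|.  b31=0 t=1,i=8
  ####.|.  b30=0 t=0,i=4
  ###.#|.  b29=0 t=0,i=5
  ###..|#  b28=1 t=1,i=3
  ##.##|#  b27=1 t=4,i=8
  ##.#.|#  b26=1 t=0,i=6
  ##..#|.  b25=0 t=0,i=0
  ##...|#  b24=1 t=5,i=11
  #.###|#  b23=1 t=2,i=5
  #.##.|.  b22=0 t=2,i=12
  #.#.#|.  b21=0 t=2,i=3
  #.#..|#  b20=1 t=0,i=7
  #..##|#  b19=1 t=0,i=1
  #..#.|.  b18=0 t=2,i=9
  #...#|#  b17=1 t=5,i=12
  #....|#  b16=1 t=3,i=9
  .####|#  b15=1 t=0,i=3
  .###.|.  b14=0 t=1,i=2
  .##.#|.  b13=0 t=2,i=1
  .##..|.  b12=0 t=0,i=11
  .#.##|.  b11=0 t=2,i=4
  .#.#.|#  b10=1 t=3,i=6
  .#..#|#  b9=1 t=0,i=8
  .#...|.  b8=0 t=3,i=8
  ..###|#  b7=1 t=0,i=2
  ..##.|#  b6=1 t=0,i=10
  ..#.#|.  b5=0 t=2,i=10
  ..#..|#  b4=1 t=5,i=14
  ...##|.  b3=0 t=3,i=14
  ...#.|#  b2=1 t=5,i=13
  ....#|#  b1=1 t=3,i=13
  .....|#  b0=1 t=3,i=10
  bits 00011101100110111000011011010111 = 496731863

496731863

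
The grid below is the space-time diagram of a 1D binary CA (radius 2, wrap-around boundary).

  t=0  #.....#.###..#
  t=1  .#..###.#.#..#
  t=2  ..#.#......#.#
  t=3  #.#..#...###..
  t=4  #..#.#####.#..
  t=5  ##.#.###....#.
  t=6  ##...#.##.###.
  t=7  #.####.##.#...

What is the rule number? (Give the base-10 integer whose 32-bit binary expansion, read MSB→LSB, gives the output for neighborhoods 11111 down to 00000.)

2445452286

  ##### -> #   bit 31 = 1  t=4,i=7
  ####. -> .   bit 30 = 0  t=4,i=8
  ###.# -> .   bit 29 = 0  t=1,i=6
  ###.. -> #   bit 28 = 1  t=0,i=10
  ##.## -> .   bit 27 = 0  t=6,i=9
  ##.#. -> .   bit 26 = 0  t=1,i=7
  ##..# -> .   bit 25 = 0  t=0,i=11
  ##... -> #   bit 24 = 1  t=0,i=1
  #.### -> #   bit 23 = 1  t=0,i=8
  #.##. -> #   bit 22 = 1  t=5,i=0
  #.#.# -> .   bit 21 = 0  t=1,i=8
  #.#.. -> .   bit 20 = 0  t=1,i=1
  #..## -> .   bit 19 = 0  t=0,i=12
  #..#. -> .   bit 18 = 0  t=1,i=12
  #...# -> #   bit 17 = 1  t=3,i=7
  #.... -> .   bit 16 = 0  t=0,i=2
  .#### -> #   bit 15 = 1  t=4,i=6
  .###. -> .   bit 14 = 0  t=0,i=9
  .##.# -> #   bit 13 = 1  t=5,i=1
  .##.. -> .   bit 12 = 0  t=0,i=0
  .#.## -> .   bit 11 = 0  t=0,i=7
  .#.#. -> .   bit 10 = 0  t=1,i=0
  .#..# -> #   bit 9 = 1  t=1,i=2
  .#... -> #   bit 8 = 1  t=2,i=5
  ..### -> #   bit 7 = 1  t=1,i=4
  ..##. -> #   bit 6 = 1  t=0,i=13
  ..#.# -> #   bit 5 = 1  t=0,i=6
  ..#.. -> #   bit 4 = 1  t=3,i=5
  ...## -> #   bit 3 = 1  t=3,i=8
  ...#. -> #   bit 2 = 1  t=0,i=5
  ....# -> #   bit 1 = 1  t=0,i=4
  ..... -> .   bit 0 = 0  t=0,i=3
  bits 10010001110000101010001111111110 = 2445452286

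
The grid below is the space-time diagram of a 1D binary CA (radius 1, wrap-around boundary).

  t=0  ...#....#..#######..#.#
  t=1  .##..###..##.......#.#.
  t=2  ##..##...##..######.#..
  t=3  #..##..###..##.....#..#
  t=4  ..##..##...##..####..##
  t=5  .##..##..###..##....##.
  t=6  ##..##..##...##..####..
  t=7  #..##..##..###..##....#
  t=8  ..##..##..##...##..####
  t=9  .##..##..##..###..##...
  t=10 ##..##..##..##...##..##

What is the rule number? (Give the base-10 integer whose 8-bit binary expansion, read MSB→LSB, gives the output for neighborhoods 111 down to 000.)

  nb ###: next=.  (t=0,i=12, bit7=0)
  nb ##.: next=.  (t=0,i=17, bit6=0)
  nb #.#: next=#  (t=0,i=21, bit5=1)
  nb #..: next=.  (t=0,i=0, bit4=0)
  nb .##: next=#  (t=0,i=11, bit3=1)
  nb .#.: next=.  (t=0,i=3, bit2=0)
  nb ..#: next=#  (t=0,i=2, bit1=1)
  nb ...: next=#  (t=0,i=1, bit0=1)
  bits 00101011 = 43

43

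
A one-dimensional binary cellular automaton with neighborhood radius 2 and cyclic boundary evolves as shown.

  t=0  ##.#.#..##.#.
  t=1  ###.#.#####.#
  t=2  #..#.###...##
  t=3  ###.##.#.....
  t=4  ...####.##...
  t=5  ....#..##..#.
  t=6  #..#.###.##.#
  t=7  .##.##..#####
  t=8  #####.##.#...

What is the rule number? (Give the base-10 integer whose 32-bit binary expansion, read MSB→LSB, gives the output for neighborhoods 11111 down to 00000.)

516796228

  #####|.  b31=0 t=1,i=8
  ####.|.  b30=0 t=1,i=1
  ###.#|.  b29=0 t=1,i=2
  ###..|#  b28=1 t=2,i=0
  ##.##|#  b27=1 t=1,i=11
  ##.#.|#  b26=1 t=0,i=2
  ##..#|#  b25=1 t=2,i=1
  ##...|.  b24=0 t=2,i=8
  #.###|#  b23=1 t=1,i=6
  #.##.|#  b22=1 t=0,i=0
  #.#.#|.  b21=0 t=0,i=3
  #.#..|.  b20=0 t=0,i=5
  #..##|#  b19=1 t=0,i=7
  #..#.|#  b18=1 t=2,i=2
  #...#|.  b17=0 t=2,i=9
  #....|#  b16=1 t=3,i=9
  .####|#  b15=1 t=1,i=0
  .###.|.  b14=0 t=2,i=6
  .##.#|#  b13=1 t=0,i=1
  .##..|.  b12=0 t=4,i=9
  .#.##|#  b11=1 t=0,i=12
  .#.#.|#  b10=1 t=0,i=4
  .#..#|#  b9=1 t=0,i=6
  .#...|#  b8=1 t=3,i=8
  ..###|.  b7=0 t=2,i=11
  ..##.|#  b6=1 t=0,i=8
  ..#.#|.  b5=0 t=2,i=3
  ..#..|.  b4=0 t=5,i=4
  ...##|.  b3=0 t=2,i=10
  ...#.|#  b2=1 t=5,i=3
  ....#|.  b1=0 t=3,i=11
  .....|.  b0=0 t=3,i=10
  bits 00011110110011011010111101000100 = 516796228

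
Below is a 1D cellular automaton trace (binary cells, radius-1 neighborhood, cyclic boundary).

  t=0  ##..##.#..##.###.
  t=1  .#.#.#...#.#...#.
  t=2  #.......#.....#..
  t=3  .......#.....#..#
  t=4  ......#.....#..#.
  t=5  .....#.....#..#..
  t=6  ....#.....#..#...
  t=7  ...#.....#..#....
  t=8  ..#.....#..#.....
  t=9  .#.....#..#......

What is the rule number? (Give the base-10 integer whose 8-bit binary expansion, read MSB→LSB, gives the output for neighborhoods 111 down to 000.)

  nb ###: next=.  (t=0,i=14, bit7=0)
  nb ##.: next=#  (t=0,i=1, bit6=1)
  nb #.#: next=.  (t=0,i=6, bit5=0)
  nb #..: next=.  (t=0,i=2, bit4=0)
  nb .##: next=.  (t=0,i=0, bit3=0)
  nb .#.: next=.  (t=0,i=7, bit2=0)
  nb ..#: next=#  (t=0,i=3, bit1=1)
  nb ...: next=.  (t=1,i=7, bit0=0)
  bits 01000010 = 66

66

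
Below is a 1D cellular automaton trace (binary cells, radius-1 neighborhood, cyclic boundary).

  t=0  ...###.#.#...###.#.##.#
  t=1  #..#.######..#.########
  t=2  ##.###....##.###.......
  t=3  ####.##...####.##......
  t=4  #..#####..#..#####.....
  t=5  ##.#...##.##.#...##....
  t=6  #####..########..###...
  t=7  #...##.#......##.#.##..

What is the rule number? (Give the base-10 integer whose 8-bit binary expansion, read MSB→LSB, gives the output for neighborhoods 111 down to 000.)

  nb ###: next=.  (t=0,i=4, bit7=0)
  nb ##.: next=#  (t=0,i=5, bit6=1)
  nb #.#: next=#  (t=0,i=6, bit5=1)
  nb #..: next=#  (t=0,i=0, bit4=1)
  nb .##: next=#  (t=0,i=3, bit3=1)
  nb .#.: next=#  (t=0,i=7, bit2=1)
  nb ..#: next=.  (t=0,i=2, bit1=0)
  nb ...: next=.  (t=0,i=1, bit0=0)
  bits 01111100 = 124

124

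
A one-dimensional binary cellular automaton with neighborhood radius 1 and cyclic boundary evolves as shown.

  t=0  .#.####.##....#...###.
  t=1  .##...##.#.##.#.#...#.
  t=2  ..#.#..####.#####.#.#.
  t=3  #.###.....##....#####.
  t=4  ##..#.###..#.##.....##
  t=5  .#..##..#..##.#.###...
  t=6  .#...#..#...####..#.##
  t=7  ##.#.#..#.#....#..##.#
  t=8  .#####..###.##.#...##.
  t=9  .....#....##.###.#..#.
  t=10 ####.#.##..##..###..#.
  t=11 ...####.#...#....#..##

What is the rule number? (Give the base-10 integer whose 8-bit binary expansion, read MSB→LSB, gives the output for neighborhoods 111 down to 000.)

  ### -> .   bit 7 = 0  t=0,i=4
  ##. -> #   bit 6 = 1  t=0,i=6
  #.# -> #   bit 5 = 1  t=0,i=2
  #.. -> .   bit 4 = 0  t=0,i=10
  .## -> .   bit 3 = 0  t=0,i=3
  .#. -> #   bit 2 = 1  t=0,i=1
  ..# -> .   bit 1 = 0  t=0,i=0
  ... -> #   bit 0 = 1  t=0,i=11
  bits 01100101 = 101

101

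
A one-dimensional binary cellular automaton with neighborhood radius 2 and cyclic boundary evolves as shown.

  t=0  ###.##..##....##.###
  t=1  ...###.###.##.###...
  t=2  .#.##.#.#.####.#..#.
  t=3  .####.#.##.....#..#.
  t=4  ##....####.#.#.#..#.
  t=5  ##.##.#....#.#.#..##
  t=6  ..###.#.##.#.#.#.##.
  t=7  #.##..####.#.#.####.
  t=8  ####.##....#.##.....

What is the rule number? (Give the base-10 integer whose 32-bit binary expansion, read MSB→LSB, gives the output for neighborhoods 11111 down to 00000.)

  [31] ##### => .  t=0,i=0
  [30] ####. => .  t=0,i=1
  [29] ###.# => .  t=0,i=2
  [28] ###.. => .  t=1,i=16
  [27] ##.## => #  t=0,i=3
  [26] ##.#. => .  t=2,i=5
  [25] ##..# => .  t=0,i=6
  [24] ##... => .  t=0,i=10
  [23] #.### => .  t=0,i=17
  [22] #.##. => #  t=0,i=4
  [21] #.#.# => #  t=2,i=6
  [20] #.#.. => #  t=2,i=15
  [19] #..## => #  t=0,i=7
  [18] #..#. => .  t=2,i=0
  [17] #...# => #  t=6,i=0
  [16] #.... => #  t=0,i=11
  [15] .#### => .  t=0,i=18
  [14] .###. => #  t=1,i=4
  [13] .##.# => #  t=0,i=15
  [12] .##.. => #  t=0,i=5
  [11] .#.## => #  t=2,i=2
  [10] .#.#. => .  t=2,i=7
  [9] .#..# => .  t=2,i=16
  [8] .#... => .  t=5,i=7
  [7] ..### => #  t=1,i=3
  [6] ..##. => #  t=0,i=8
  [5] ..#.# => #  t=2,i=1
  [4] ..#.. => #  t=2,i=18
  [3] ...## => .  t=0,i=13
  [2] ...#. => .  t=3,i=14
  [1] ....# => #  t=0,i=12
  [0] ..... => .  t=1,i=0
  bits 00001000011110110111100011110010 = 142309618

142309618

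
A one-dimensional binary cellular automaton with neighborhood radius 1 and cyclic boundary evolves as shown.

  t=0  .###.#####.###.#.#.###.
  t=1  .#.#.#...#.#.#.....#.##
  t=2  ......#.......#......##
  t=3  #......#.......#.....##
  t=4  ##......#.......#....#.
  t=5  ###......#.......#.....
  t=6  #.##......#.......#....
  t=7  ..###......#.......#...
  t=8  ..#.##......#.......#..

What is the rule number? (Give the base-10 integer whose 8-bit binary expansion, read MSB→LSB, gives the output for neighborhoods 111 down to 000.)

88

  ### -> .   bit 7 = 0  t=0,i=2
  ##. -> #   bit 6 = 1  t=0,i=3
  #.# -> .   bit 5 = 0  t=0,i=4
  #.. -> #   bit 4 = 1  t=0,i=22
  .## -> #   bit 3 = 1  t=0,i=1
  .#. -> .   bit 2 = 0  t=0,i=15
  ..# -> .   bit 1 = 0  t=0,i=0
  ... -> .   bit 0 = 0  t=1,i=7
  bits 01011000 = 88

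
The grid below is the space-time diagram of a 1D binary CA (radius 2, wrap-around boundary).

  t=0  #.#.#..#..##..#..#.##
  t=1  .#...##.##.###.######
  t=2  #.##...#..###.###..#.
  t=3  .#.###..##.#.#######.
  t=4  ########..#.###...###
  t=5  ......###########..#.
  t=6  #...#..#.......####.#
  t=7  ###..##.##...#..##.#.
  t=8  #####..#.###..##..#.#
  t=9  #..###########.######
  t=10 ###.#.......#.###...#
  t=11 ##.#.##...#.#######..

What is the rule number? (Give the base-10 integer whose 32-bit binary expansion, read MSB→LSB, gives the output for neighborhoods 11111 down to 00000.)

1603263266

  [31] ##### => .  t=1,i=17
  [30] ####. => #  t=1,i=19
  [29] ###.# => .  t=0,i=0
  [28] ###.. => #  t=2,i=16
  [27] ##.## => #  t=1,i=7
  [26] ##.#. => #  t=0,i=1
  [25] ##..# => #  t=0,i=12
  [24] ##... => #  t=2,i=4
  [23] #.### => #  t=0,i=19
  [22] #.##. => .  t=1,i=8
  [21] #.#.# => .  t=0,i=2
  [20] #.#.. => .  t=0,i=4
  [19] #..## => #  t=0,i=9
  [18] #..#. => #  t=0,i=6
  [17] #...# => #  t=1,i=3
  [16] #.... => #  t=5,i=0
  [15] .#### => #  t=1,i=16
  [14] .###. => #  t=0,i=20
  [13] .##.# => .  t=1,i=6
  [12] .##.. => #  t=0,i=11
  [11] .#.## => #  t=0,i=18
  [10] .#.#. => .  t=0,i=3
  [9] .#..# => #  t=0,i=5
  [8] .#... => #  t=1,i=2
  [7] ..### => .  t=2,i=10
  [6] ..##. => .  t=0,i=10
  [5] ..#.# => #  t=0,i=17
  [4] ..#.. => .  t=0,i=7
  [3] ...## => .  t=1,i=4
  [2] ...#. => .  t=2,i=6
  [1] ....# => #  t=5,i=4
  [0] ..... => .  t=5,i=1
  bits 01011111100011111101101100100010 = 1603263266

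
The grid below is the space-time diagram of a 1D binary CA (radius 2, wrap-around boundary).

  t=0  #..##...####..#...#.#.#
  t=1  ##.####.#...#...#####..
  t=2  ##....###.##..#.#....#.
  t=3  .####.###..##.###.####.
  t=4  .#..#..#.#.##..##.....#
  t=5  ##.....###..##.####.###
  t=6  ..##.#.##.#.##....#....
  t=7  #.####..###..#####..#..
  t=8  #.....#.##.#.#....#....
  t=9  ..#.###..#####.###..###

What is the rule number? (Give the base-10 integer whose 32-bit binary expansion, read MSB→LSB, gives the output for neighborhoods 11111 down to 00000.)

657683686

  [31] ##### => .  t=1,i=18
  [30] ####. => .  t=0,i=10
  [29] ###.# => #  t=1,i=6
  [28] ###.. => .  t=0,i=11
  [27] ##.## => .  t=1,i=2
  [26] ##.#. => #  t=1,i=7
  [25] ##..# => #  t=0,i=1
  [24] ##... => #  t=0,i=5
  [23] #.### => .  t=1,i=3
  [22] #.##. => .  t=0,i=22
  [21] #.#.# => #  t=0,i=20
  [20] #.#.. => #  t=1,i=8
  [19] #..## => .  t=0,i=2
  [18] #..#. => .  t=0,i=13
  [17] #...# => #  t=0,i=6
  [16] #.... => #  t=2,i=3
  [15] .#### => .  t=0,i=9
  [14] .###. => #  t=2,i=7
  [13] .##.# => #  t=1,i=1
  [12] .##.. => #  t=0,i=0
  [11] .#.## => .  t=0,i=21
  [10] .#.#. => #  t=0,i=19
  [9] .#..# => .  t=4,i=2
  [8] .#... => .  t=0,i=15
  [7] ..### => #  t=0,i=8
  [6] ..##. => #  t=0,i=3
  [5] ..#.# => #  t=0,i=18
  [4] ..#.. => .  t=0,i=14
  [3] ...## => .  t=0,i=7
  [2] ...#. => #  t=0,i=17
  [1] ....# => #  t=2,i=4
  [0] ..... => .  t=4,i=19
  bits 00100111001100110111010011100110 = 657683686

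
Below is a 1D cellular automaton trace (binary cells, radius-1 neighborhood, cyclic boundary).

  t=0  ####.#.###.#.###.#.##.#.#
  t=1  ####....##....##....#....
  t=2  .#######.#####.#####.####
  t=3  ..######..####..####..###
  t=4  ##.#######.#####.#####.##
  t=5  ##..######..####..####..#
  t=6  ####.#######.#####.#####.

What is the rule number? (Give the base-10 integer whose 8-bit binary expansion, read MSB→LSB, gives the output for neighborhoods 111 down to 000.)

  [7] ### => #  t=0,i=0
  [6] ##. => #  t=0,i=3
  [5] #.# => .  t=0,i=4
  [4] #.. => #  t=1,i=4
  [3] .## => .  t=0,i=7
  [2] .#. => .  t=0,i=5
  [1] ..# => #  t=1,i=7
  [0] ... => #  t=1,i=5
  bits 11010011 = 211

211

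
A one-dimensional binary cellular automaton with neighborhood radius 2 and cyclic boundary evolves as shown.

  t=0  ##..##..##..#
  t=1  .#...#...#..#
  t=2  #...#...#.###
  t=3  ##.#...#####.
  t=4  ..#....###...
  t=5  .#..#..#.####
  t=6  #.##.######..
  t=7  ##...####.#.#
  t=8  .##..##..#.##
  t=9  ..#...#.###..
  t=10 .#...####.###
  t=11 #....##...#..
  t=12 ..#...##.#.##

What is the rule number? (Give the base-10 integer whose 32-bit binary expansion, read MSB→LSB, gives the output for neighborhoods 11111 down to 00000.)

  [31] ##### => #  t=3,i=9
  [30] ####. => .  t=2,i=12
  [29] ###.# => .  t=3,i=11
  [28] ###.. => #  t=0,i=1
  [27] ##.## => .  t=3,i=12
  [26] ##.#. => #  t=3,i=2
  [25] ##..# => .  t=0,i=2
  [24] ##... => #  t=2,i=1
  [23] #.### => #  t=2,i=10
  [22] #.##. => .  t=3,i=0
  [21] #.#.# => .  t=7,i=10
  [20] #.#.. => .  t=1,i=1
  [19] #..## => .  t=0,i=3
  [18] #..#. => #  t=1,i=11
  [17] #...# => .  t=1,i=3
  [16] #.... => #  t=4,i=4
  [15] .#### => #  t=2,i=11
  [14] .###. => .  t=0,i=0
  [13] .##.# => .  t=3,i=1
  [12] .##.. => #  t=0,i=5
  [11] .#.## => #  t=2,i=9
  [10] .#.#. => #  t=1,i=0
  [9] .#..# => #  t=1,i=10
  [8] .#... => .  t=1,i=2
  [7] ..### => #  t=0,i=12
  [6] ..##. => .  t=0,i=4
  [5] ..#.# => #  t=1,i=12
  [4] ..#.. => .  t=1,i=5
  [3] ...## => .  t=3,i=6
  [2] ...#. => #  t=1,i=4
  [1] ....# => .  t=4,i=0
  [0] ..... => #  t=4,i=12
  bits 10010101100001011001111010100101 = 2508562085

2508562085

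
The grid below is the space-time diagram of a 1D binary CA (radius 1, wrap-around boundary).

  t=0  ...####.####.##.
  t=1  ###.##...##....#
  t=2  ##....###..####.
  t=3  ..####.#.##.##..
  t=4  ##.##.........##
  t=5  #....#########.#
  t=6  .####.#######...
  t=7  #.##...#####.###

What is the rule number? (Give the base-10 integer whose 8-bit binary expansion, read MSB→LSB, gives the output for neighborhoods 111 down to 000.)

147

  nb ###: next=#  (t=0,i=4, bit7=1)
  nb ##.: next=.  (t=0,i=6, bit6=0)
  nb #.#: next=.  (t=0,i=7, bit5=0)
  nb #..: next=#  (t=0,i=15, bit4=1)
  nb .##: next=.  (t=0,i=3, bit3=0)
  nb .#.: next=.  (t=3,i=7, bit2=0)
  nb ..#: next=#  (t=0,i=2, bit1=1)
  nb ...: next=#  (t=0,i=0, bit0=1)
  bits 10010011 = 147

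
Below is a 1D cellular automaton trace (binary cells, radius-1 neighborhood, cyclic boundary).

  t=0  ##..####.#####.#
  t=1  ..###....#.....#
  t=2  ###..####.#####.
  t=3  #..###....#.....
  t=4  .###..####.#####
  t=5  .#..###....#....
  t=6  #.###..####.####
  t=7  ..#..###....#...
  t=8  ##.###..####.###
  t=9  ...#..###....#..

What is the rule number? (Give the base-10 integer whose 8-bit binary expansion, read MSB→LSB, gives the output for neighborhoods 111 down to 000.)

  ###|.  b7=0 t=0,i=0
  ##.|.  b6=0 t=0,i=1
  #.#|.  b5=0 t=0,i=8
  #..|#  b4=1 t=0,i=2
  .##|#  b3=1 t=0,i=4
  .#.|.  b2=0 t=1,i=9
  ..#|#  b1=1 t=0,i=3
  ...|#  b0=1 t=1,i=6
  bits 00011011 = 27

27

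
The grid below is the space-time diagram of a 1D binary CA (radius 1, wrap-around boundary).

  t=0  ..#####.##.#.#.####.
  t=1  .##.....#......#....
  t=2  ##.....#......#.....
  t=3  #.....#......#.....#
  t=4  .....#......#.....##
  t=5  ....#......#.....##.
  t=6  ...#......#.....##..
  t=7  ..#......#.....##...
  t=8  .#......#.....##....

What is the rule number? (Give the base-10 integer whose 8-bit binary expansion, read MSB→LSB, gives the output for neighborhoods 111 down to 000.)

  ### -> .   bit 7 = 0  t=0,i=3
  ##. -> .   bit 6 = 0  t=0,i=6
  #.# -> .   bit 5 = 0  t=0,i=7
  #.. -> .   bit 4 = 0  t=0,i=19
  .## -> #   bit 3 = 1  t=0,i=2
  .#. -> .   bit 2 = 0  t=0,i=11
  ..# -> #   bit 1 = 1  t=0,i=1
  ... -> .   bit 0 = 0  t=0,i=0
  bits 00001010 = 10

10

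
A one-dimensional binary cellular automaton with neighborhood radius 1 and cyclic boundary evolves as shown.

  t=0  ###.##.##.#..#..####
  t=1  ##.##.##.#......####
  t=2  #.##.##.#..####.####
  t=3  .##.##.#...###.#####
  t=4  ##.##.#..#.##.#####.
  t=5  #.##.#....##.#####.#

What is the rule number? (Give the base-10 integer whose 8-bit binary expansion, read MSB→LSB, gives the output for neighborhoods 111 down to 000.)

169

  ### -> #   bit 7 = 1  t=0,i=0
  ##. -> .   bit 6 = 0  t=0,i=2
  #.# -> #   bit 5 = 1  t=0,i=3
  #.. -> .   bit 4 = 0  t=0,i=11
  .## -> #   bit 3 = 1  t=0,i=4
  .#. -> .   bit 2 = 0  t=0,i=10
  ..# -> .   bit 1 = 0  t=0,i=12
  ... -> #   bit 0 = 1  t=1,i=11
  bits 10101001 = 169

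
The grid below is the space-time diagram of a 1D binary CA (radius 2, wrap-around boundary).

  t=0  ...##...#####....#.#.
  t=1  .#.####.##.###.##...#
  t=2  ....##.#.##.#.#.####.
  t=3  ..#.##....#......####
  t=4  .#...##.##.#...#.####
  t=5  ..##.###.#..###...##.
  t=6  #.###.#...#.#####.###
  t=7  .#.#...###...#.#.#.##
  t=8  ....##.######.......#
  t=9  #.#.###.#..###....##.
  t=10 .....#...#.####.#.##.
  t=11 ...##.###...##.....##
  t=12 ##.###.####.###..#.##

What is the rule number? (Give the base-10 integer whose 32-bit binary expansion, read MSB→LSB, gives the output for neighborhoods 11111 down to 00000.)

1493627846

  ##### -> .   bit 31 = 0  t=0,i=10
  ####. -> #   bit 30 = 1  t=0,i=11
  ###.# -> .   bit 29 = 0  t=1,i=6
  ###.. -> #   bit 28 = 1  t=0,i=12
  ##.## -> #   bit 27 = 1  t=1,i=7
  ##.#. -> .   bit 26 = 0  t=2,i=6
  ##..# -> .   bit 25 = 0  t=3,i=0
  ##... -> #   bit 24 = 1  t=0,i=5
  #.### -> .   bit 23 = 0  t=1,i=3
  #.##. -> .   bit 22 = 0  t=1,i=8
  #.#.# -> .   bit 21 = 0  t=1,i=1
  #.#.. -> .   bit 20 = 0  t=0,i=19
  #..## -> .   bit 19 = 0  t=5,i=11
  #..#. -> #   bit 18 = 1  t=3,i=1
  #...# -> #   bit 17 = 1  t=0,i=6
  #.... -> .   bit 16 = 0  t=0,i=0
  .#### -> #   bit 15 = 1  t=0,i=9
  .###. -> #   bit 14 = 1  t=1,i=12
  .##.# -> #   bit 13 = 1  t=1,i=9
  .##.. -> #   bit 12 = 1  t=0,i=4
  .#.## -> .   bit 11 = 0  t=1,i=2
  .#.#. -> .   bit 10 = 0  t=0,i=18
  .#..# -> #   bit 9 = 1  t=5,i=10
  .#... -> #   bit 8 = 1  t=0,i=20
  ..### -> #   bit 7 = 1  t=0,i=8
  ..##. -> #   bit 6 = 1  t=0,i=3
  ..#.# -> .   bit 5 = 0  t=0,i=17
  ..#.. -> .   bit 4 = 0  t=3,i=10
  ...## -> .   bit 3 = 0  t=0,i=2
  ...#. -> #   bit 2 = 1  t=0,i=16
  ....# -> #   bit 1 = 1  t=0,i=1
  ..... -> .   bit 0 = 0  t=2,i=1
  bits 01011001000001101111001111000110 = 1493627846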